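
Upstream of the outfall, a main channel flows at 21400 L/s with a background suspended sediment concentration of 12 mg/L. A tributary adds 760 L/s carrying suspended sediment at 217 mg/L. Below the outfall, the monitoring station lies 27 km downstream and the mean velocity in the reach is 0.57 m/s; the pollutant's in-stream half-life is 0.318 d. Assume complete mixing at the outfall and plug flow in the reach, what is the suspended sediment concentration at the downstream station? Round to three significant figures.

5.76 mg/L

Flow-weighted average: C = (21400·12.00 + 760.0·217.0) / 22160 = 421700/22160 = 19.03 mg/L.
Travel time t = 27·1000 / 0.57 = 47370 s = 13.16 h.
Half-life 0.318 d → k = ln 2 / 0.318 = 2.180 d⁻¹.
After decay, C = 19.03 × e^(−kt) = 19.03 × 0.3027 = 5.761 mg/L.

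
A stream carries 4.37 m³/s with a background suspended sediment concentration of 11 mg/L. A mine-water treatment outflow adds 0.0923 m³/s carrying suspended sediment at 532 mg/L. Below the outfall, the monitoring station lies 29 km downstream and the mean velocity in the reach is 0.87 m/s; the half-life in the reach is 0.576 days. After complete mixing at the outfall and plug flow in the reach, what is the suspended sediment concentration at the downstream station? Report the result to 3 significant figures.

Mass balance: C = (4.370·11.00 + 0.09230·532.0) / 4.462 = 97.17/4.462 = 21.78 mg/L.
Travel time t = 29·1000 / 0.87 = 33330 s = 9.259 h.
Half-life 0.576 d → k = ln 2 / 0.576 = 1.203 d⁻¹.
First-order decay: C = 21.78·exp(−k·t) = 21.78·0.6286 = 13.69 mg/L.

13.7 mg/L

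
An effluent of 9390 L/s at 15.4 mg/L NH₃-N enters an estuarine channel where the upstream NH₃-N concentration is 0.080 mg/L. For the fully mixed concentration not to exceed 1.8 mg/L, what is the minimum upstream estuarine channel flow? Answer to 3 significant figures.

74200 L/s

Set C_mix = 1.8: (Q·0.08000 + 9390·15.40) / (Q + 9390) = 1.8
→ Q = 9390·(15.40 − 1.8)/(1.8 − 0.08000) = 74250 L/s.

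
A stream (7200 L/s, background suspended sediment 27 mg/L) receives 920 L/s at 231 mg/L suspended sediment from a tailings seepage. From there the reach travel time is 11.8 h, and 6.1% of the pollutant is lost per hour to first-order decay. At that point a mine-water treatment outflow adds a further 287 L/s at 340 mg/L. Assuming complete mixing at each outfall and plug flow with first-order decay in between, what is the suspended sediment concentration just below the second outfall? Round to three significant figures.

34.6 mg/L

After mixing, C = (7200·27.00 + 920.0·231.0) / 8120 = 406900/8120 = 50.11 mg/L; combined flow 8120 L/s.
6.1%/h lost → k = −ln(1 − 0.061) = 0.06294 h⁻¹.
After decay, C = 50.11 × e^(−kt) = 50.11 × 0.4758 = 23.85 mg/L.
At the second outfall, C = (8120·23.85 + 287.0·340.0) / (8120 + 287.0) = 34.64 mg/L.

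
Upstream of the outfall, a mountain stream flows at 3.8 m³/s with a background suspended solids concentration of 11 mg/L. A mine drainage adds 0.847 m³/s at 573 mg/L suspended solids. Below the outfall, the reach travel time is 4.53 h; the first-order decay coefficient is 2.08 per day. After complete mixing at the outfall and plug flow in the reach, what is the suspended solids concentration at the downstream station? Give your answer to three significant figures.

Conservation of mass: C = (3.800·11.00 + 0.8470·573.0) / 4.647 = 527.1/4.647 = 113.4 mg/L.
After decay, C = 113.4 × e^(−kt) = 113.4 × 0.6753 = 76.60 mg/L.

76.6 mg/L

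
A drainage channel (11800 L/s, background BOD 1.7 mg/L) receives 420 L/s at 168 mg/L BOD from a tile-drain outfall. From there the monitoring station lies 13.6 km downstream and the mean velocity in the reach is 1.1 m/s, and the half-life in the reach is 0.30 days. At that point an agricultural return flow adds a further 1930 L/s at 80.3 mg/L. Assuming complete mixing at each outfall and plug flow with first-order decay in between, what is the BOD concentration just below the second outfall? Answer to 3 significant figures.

15.6 mg/L

After mixing, C = (11800·1.700 + 420.0·168.0) / 12220 = 90620/12220 = 7.416 mg/L; combined flow 12220 L/s.
Travel time t = 13.6·1000 / 1.1 = 12360 s = 3.434 h.
Half-life 0.30 d → k = ln 2 / 0.30 = 2.310 d⁻¹.
First-order decay: C = 7.416·exp(−k·t) = 7.416·0.7185 = 5.328 mg/L.
At the second outfall, C = (12220·5.328 + 1930·80.30) / (12220 + 1930) = 15.55 mg/L.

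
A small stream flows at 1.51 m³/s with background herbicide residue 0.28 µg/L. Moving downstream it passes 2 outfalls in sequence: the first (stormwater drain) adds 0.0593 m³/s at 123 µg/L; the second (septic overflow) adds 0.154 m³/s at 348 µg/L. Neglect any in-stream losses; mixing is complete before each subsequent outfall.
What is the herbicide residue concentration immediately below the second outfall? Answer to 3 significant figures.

After outfall 1: Q = 1.510 + 0.05930 = 1.569 m³/s; C = (1.510·0.2800 + 0.05930·123.0)/1.569 = 4.917 µg/L.
After outfall 2: Q = 1.569 + 0.1540 = 1.723 m³/s; C = (1.569·4.917 + 0.1540·348.0)/1.723 = 35.58 µg/L.

35.6 µg/L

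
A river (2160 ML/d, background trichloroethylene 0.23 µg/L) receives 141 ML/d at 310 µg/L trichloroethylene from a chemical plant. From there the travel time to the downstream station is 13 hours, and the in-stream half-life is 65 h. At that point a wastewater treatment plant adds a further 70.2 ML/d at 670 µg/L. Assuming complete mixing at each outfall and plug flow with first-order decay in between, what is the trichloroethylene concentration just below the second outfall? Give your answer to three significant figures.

Flow-weighted average: C = (2160·0.2300 + 141.0·310.0) / 2301 = 44210/2301 = 19.21 µg/L; combined flow 2301 ML/d.
Half-life 65 h → k = ln 2 / 65 = 0.01066 h⁻¹ = 0.2559 d⁻¹.
Decay over the reach: 19.21·exp(−kt) = 19.21·0.8706 = 16.73 µg/L.
At the second outfall, C = (2301·16.73 + 70.20·670.0) / (2301 + 70.20) = 36.07 µg/L.

36.1 µg/L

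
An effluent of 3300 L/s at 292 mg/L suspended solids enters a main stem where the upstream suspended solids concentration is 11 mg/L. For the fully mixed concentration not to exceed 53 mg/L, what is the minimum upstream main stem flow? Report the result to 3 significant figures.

Set C_mix = 53: (Q·11.00 + 3300·292.0) / (Q + 3300) = 53
→ Q = 3300·(292.0 − 53)/(53 − 11.00) = 18780 L/s.

18800 L/s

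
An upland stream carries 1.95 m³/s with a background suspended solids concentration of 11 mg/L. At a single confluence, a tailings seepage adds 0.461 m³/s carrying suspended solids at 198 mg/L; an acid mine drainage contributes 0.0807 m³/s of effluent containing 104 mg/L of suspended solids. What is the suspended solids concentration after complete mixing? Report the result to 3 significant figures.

48.6 mg/L

Mixed concentration C = ΣQC/ΣQ = (1.950·11.00 + 0.4610·198.0 + 0.08070·104.0) / 2.492 = 121.1/2.492 = 48.61 mg/L.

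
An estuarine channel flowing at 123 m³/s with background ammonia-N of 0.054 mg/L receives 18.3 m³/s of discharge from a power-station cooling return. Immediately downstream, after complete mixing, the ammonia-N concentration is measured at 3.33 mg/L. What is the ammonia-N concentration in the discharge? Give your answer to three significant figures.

Mass balance: 123.0·0.05400 + 18.30·Cₑ = 141.3·3.330
→ Cₑ = (141.3·3.330 − 123.0·0.05400) / 18.30 = 25.35 mg/L.

25.3 mg/L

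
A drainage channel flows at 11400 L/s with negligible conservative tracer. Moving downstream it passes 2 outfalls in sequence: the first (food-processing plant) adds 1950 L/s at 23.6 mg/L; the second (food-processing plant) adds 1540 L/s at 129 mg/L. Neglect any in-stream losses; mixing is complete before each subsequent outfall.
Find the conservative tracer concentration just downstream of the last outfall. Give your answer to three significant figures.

16.4 mg/L

Outfall 1: combined Q = 13350 L/s; C = (11400·0 + 1950·23.60)/13350 = 3.447 mg/L.
Outfall 2: combined Q = 14890 L/s; C = (13350·3.447 + 1540·129.0)/14890 = 16.43 mg/L.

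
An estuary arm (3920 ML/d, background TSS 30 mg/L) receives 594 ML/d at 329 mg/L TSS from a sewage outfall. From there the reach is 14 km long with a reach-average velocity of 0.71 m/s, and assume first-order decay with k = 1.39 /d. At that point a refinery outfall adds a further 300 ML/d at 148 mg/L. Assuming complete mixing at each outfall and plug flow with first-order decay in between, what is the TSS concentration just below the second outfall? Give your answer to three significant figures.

Conservation of mass: C = (3920·30.00 + 594.0·329.0) / 4514 = 313000/4514 = 69.35 mg/L; combined flow 4514 ML/d.
Travel time t = 14·1000 / 0.71 = 19720 s = 5.477 h.
Applying C = C₀e^(−kt): 69.35 × 0.7282 = 50.50 mg/L.
At the second outfall, C = (4514·50.50 + 300.0·148.0) / (4514 + 300.0) = 56.57 mg/L.

56.6 mg/L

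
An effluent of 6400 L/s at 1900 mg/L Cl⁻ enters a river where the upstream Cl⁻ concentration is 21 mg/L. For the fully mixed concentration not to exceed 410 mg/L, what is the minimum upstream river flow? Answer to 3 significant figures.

24500 L/s

Set C_mix = 410: (Q·21.00 + 6400·1900) / (Q + 6400) = 410
→ Q = 6400·(1900 − 410)/(410 − 21.00) = 24510 L/s.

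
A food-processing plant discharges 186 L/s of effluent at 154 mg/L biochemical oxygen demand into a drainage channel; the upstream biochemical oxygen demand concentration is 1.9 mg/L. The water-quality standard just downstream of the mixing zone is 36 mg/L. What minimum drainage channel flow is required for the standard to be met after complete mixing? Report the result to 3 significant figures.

Set C_mix = 36: (Q·1.900 + 186.0·154.0) / (Q + 186.0) = 36
→ Q = 186.0·(154.0 − 36)/(36 − 1.900) = 643.6 L/s.

644 L/s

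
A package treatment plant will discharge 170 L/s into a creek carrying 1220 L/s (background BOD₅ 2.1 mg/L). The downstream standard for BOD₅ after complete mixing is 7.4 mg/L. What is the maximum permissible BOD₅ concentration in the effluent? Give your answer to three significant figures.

45.4 mg/L

At the limit, (Qr·Cr + Qe·Cₑ)/(Qr + Qe) = 7.4:
Cₑ = (1390·7.4 − 1220·2.100) / 170.0 = 45.44 mg/L.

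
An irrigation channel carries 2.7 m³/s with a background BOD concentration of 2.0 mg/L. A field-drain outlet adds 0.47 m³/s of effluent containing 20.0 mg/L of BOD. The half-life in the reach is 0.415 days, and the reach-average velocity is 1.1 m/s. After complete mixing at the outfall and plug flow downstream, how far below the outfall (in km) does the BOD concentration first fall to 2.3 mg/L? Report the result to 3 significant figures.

40.3 km

Conservation of mass: C = (2.700·2.000 + 0.4700·20.00) / 3.170 = 14.80/3.170 = 4.669 mg/L.
Half-life 0.415 d → k = ln 2 / 0.415 = 1.670 d⁻¹.
Set 4.669·exp(−k·t) = 2.3 → t = ln(4.669/2.3)/k = 36620 s = 10.17 h.
Distance = v·t = 1.1·36620 = 40290 m = 40.29 km.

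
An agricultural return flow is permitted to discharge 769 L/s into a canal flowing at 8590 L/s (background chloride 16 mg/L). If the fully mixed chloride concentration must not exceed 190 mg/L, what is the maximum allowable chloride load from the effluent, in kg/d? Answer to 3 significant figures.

Mass balance at the limit: 8590·16.00 + 769.0·Cₑ = 9359·190 → Cₑ = 2134 mg/L.
769.0 L/s = 0.7690 m³/s. Load = 0.7690 m³/s × 2134 g/m³ × 86 400 s/d = 141800 kg/d.

142000 kg/d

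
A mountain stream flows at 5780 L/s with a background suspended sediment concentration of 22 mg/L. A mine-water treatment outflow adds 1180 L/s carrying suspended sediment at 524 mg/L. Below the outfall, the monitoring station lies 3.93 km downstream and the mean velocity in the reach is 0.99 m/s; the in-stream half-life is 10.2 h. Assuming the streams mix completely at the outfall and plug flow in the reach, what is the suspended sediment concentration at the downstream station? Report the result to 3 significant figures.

Mass balance: C = (5780·22.00 + 1180·524.0) / 6960 = 745500/6960 = 107.1 mg/L.
Travel time t = 3.93·1000 / 0.99 = 3970 s = 1.103 h.
Half-life 10.2 h → k = ln 2 / 10.2 = 0.06796 h⁻¹ = 1.631 d⁻¹.
Decay over the reach: 107.1·exp(−kt) = 107.1·0.9278 = 99.38 mg/L.

99.4 mg/L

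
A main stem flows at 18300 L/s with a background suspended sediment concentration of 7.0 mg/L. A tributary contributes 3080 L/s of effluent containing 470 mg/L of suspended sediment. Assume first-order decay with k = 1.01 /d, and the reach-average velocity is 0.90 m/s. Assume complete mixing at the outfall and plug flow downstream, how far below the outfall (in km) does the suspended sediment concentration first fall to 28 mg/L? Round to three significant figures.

74.5 km

Mixed concentration C = ΣQC/ΣQ = (18300·7.000 + 3080·470.0) / 21380 = 1576000/21380 = 73.70 mg/L.
Set 73.70·exp(−k·t) = 28 → t = ln(73.70/28)/k = 82790 s = 23.00 h.
Distance = v·t = 0.90·82790 = 74510 m = 74.51 km.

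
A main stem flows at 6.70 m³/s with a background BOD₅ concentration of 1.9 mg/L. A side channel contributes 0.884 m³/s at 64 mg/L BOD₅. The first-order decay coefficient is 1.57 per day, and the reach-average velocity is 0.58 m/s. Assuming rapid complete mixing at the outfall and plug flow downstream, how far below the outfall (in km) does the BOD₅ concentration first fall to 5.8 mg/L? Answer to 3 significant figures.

14.5 km

Conservation of mass: C = (6.700·1.900 + 0.8840·64.00) / 7.584 = 69.31/7.584 = 9.138 mg/L.
Set 9.138·exp(−k·t) = 5.8 → t = ln(9.138/5.8)/k = 25020 s = 6.950 h.
Distance = v·t = 0.58·25020 = 14510 m = 14.51 km.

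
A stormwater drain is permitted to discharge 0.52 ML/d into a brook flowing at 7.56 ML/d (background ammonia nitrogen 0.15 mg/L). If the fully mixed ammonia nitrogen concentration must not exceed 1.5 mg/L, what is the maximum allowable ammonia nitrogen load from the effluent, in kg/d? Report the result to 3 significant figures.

11.0 kg/d

Mass balance at the limit: 7.560·0.1500 + 0.5200·Cₑ = 8.080·1.5 → Cₑ = 21.13 mg/L.
0.5200 ML/d = 0.006019 m³/s. Load = 0.006019 m³/s × 21.13 g/m³ × 86 400 s/d = 10.99 kg/d.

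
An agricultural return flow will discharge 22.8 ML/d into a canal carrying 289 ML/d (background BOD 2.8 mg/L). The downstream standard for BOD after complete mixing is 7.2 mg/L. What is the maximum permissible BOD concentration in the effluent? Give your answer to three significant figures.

63.0 mg/L

At the limit, (Qr·Cr + Qe·Cₑ)/(Qr + Qe) = 7.2:
Cₑ = (311.8·7.2 − 289.0·2.800) / 22.80 = 62.97 mg/L.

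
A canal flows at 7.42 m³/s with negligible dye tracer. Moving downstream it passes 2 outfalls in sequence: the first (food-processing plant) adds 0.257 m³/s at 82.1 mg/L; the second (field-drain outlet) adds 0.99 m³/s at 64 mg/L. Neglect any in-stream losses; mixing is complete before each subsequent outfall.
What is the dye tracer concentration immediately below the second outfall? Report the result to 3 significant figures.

9.74 mg/L

Below outfall 1: Q → 7.677 m³/s, C = (7.420·0 + 0.2570·82.10)/7.677 = 2.748 mg/L.
Below outfall 2: Q → 8.667 m³/s, C = (7.677·2.748 + 0.9900·64.00)/8.667 = 9.745 mg/L.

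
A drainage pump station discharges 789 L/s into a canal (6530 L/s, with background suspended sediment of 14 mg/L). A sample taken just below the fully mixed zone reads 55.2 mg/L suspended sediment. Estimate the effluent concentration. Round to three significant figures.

Mass balance: 6530·14.00 + 789.0·Cₑ = 7319·55.20
→ Cₑ = (7319·55.20 − 6530·14.00) / 789.0 = 396.2 mg/L.

396 mg/L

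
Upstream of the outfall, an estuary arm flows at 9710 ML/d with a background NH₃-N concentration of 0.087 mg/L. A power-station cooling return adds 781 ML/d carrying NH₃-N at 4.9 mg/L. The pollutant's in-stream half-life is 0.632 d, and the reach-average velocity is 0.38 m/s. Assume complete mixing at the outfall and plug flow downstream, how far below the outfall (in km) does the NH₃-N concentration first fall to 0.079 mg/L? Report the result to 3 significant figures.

After mixing, C = (9710·0.08700 + 781.0·4.900) / 10490 = 4672/10490 = 0.4453 mg/L.
Half-life 0.632 d → k = ln 2 / 0.632 = 1.097 d⁻¹.
Set 0.4453·exp(−k·t) = 0.079 → t = ln(0.4453/0.079)/k = 136200 s = 37.84 h.
Distance = v·t = 0.38·136200 = 51770 m = 51.77 km.

51.8 km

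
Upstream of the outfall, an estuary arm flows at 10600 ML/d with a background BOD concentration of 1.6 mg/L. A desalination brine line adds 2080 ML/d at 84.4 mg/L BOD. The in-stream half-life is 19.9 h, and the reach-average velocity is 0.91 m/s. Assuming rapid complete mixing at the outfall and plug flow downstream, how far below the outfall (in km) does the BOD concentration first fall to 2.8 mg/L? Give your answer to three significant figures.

Mixed concentration C = ΣQC/ΣQ = (10600·1.600 + 2080·84.40) / 12680 = 192500/12680 = 15.18 mg/L.
Half-life 19.9 h → k = ln 2 / 19.9 = 0.03483 h⁻¹ = 0.8360 d⁻¹.
Set 15.18·exp(−k·t) = 2.8 → t = ln(15.18/2.8)/k = 174700 s = 48.53 h.
Distance = v·t = 0.91·174700 = 159000 m = 159.0 km.

159 km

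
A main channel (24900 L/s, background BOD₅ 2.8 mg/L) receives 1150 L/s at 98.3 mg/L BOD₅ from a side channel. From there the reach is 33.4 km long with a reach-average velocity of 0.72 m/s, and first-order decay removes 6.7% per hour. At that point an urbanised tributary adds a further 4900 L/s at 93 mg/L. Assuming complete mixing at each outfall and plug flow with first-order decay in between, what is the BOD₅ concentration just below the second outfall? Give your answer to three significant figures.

Mass balance: C = (24900·2.800 + 1150·98.30) / 26050 = 182800/26050 = 7.016 mg/L; combined flow 26050 L/s.
Travel time t = 33.4·1000 / 0.72 = 46390 s = 12.89 h.
6.7%/h lost → k = −ln(1 − 0.067) = 0.06935 h⁻¹.
First-order decay: C = 7.016·exp(−k·t) = 7.016·0.4092 = 2.871 mg/L.
Second outfall: C = (26050·2.871 + 4900·93.00)/30950 = 17.14 mg/L.

17.1 mg/L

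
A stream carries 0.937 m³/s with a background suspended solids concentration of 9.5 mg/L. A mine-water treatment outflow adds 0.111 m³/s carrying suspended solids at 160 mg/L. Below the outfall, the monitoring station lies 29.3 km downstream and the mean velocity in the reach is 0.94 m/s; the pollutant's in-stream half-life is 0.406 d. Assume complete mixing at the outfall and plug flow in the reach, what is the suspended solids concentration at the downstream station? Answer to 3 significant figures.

13.7 mg/L

Mass balance: C = (0.9370·9.500 + 0.1110·160.0) / 1.048 = 26.66/1.048 = 25.44 mg/L.
Travel time t = 29.3·1000 / 0.94 = 31170 s = 8.658 h.
Half-life 0.406 d → k = ln 2 / 0.406 = 1.707 d⁻¹.
Decay over the reach: 25.44·exp(−kt) = 25.44·0.5401 = 13.74 mg/L.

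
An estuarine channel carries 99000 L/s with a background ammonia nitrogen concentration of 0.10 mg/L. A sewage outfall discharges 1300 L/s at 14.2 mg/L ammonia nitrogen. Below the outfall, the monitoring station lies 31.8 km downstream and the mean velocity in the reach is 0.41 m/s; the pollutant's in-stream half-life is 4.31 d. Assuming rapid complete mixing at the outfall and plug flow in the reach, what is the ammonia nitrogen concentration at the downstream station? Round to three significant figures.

After mixing, C = (99000·0.1000 + 1300·14.20) / 100300 = 28360/100300 = 0.2828 mg/L.
Travel time t = 31.8·1000 / 0.41 = 77560 s = 21.54 h.
Half-life 4.31 d → k = ln 2 / 4.31 = 0.1608 d⁻¹.
After decay, C = 0.2828 × e^(−kt) = 0.2828 × 0.8656 = 0.2447 mg/L.

0.245 mg/L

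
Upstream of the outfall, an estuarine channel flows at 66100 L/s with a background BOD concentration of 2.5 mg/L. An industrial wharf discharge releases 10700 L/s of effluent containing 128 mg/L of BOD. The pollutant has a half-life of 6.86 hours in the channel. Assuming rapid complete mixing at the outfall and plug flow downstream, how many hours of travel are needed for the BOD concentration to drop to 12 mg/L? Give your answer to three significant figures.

5.05 h

After mixing, C = (66100·2.500 + 10700·128.0) / 76800 = 1535000/76800 = 19.99 mg/L.
Half-life 6.86 h → k = ln 2 / 6.86 = 0.1010 h⁻¹ = 2.425 d⁻¹.
19.99·exp(−k·t) = 12 → t = ln(19.99/12)/k = 18170 s = 5.048 h.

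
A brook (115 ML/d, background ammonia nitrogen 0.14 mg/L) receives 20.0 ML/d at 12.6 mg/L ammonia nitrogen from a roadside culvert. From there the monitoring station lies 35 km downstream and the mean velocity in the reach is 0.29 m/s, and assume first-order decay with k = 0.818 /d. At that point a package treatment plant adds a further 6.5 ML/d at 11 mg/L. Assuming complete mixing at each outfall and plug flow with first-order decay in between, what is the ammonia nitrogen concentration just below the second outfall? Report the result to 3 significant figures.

Flow-weighted average: C = (115.0·0.1400 + 20.00·12.60) / 135.0 = 268.1/135.0 = 1.986 mg/L; combined flow 135.0 ML/d.
Travel time t = 35·1000 / 0.29 = 120700 s = 33.52 h.
After decay, C = 1.986 × e^(−kt) = 1.986 × 0.3190 = 0.6335 mg/L.
At the second outfall, C = (135.0·0.6335 + 6.500·11.00) / (135.0 + 6.500) = 1.110 mg/L.

1.11 mg/L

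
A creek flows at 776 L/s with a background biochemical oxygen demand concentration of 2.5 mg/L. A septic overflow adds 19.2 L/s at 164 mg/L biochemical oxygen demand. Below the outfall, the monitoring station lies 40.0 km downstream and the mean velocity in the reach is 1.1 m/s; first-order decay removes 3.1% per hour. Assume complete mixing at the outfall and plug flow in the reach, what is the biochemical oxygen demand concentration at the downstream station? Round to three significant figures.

4.66 mg/L

After mixing, C = (776.0·2.500 + 19.20·164.0) / 795.2 = 5089/795.2 = 6.399 mg/L.
Travel time t = 40.0·1000 / 1.1 = 36360 s = 10.10 h.
3.1%/h lost → k = −ln(1 − 0.031) = 0.03149 h⁻¹.
First-order decay: C = 6.399·exp(−k·t) = 6.399·0.7275 = 4.656 mg/L.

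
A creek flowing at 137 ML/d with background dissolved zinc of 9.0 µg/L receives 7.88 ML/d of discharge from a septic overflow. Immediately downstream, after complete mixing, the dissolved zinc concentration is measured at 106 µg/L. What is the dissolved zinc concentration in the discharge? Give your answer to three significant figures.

1790 µg/L

Mass balance: 137.0·9.000 + 7.880·Cₑ = 144.9·106.0
→ Cₑ = (144.9·106.0 − 137.0·9.000) / 7.880 = 1792 µg/L.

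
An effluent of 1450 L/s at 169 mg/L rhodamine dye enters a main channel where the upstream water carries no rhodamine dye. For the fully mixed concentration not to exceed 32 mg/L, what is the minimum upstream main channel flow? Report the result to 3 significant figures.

Set C_mix = 32: (Q·0 + 1450·169.0) / (Q + 1450) = 32
→ Q = 1450·(169.0 − 32)/(32 − 0) = 6208 L/s.

6210 L/s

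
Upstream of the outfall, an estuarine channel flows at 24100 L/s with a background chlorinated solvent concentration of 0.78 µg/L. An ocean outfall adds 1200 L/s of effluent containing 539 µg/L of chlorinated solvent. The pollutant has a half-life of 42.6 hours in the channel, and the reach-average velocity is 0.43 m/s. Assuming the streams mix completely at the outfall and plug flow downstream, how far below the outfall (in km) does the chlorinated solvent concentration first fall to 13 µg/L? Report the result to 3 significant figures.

67.1 km

After mixing, C = (24100·0.7800 + 1200·539.0) / 25300 = 665600/25300 = 26.31 µg/L.
Half-life 42.6 h → k = ln 2 / 42.6 = 0.01627 h⁻¹ = 0.3905 d⁻¹.
Set 26.31·exp(−k·t) = 13 → t = ln(26.31/13)/k = 156000 s = 43.32 h.
Distance = v·t = 0.43·156000 = 67070 m = 67.07 km.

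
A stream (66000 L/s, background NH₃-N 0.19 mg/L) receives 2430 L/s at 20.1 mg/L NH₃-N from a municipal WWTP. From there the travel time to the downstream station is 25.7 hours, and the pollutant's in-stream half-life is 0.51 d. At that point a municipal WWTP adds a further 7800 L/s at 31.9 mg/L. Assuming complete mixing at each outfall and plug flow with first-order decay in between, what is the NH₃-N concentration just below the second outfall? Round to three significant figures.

Conservation of mass: C = (66000·0.1900 + 2430·20.10) / 68430 = 61380/68430 = 0.8970 mg/L; combined flow 68430 L/s.
Half-life 0.51 d → k = ln 2 / 0.51 = 1.359 d⁻¹.
After decay, C = 0.8970 × e^(−kt) = 0.8970 × 0.2333 = 0.2093 mg/L.
Second outfall: C = (68430·0.2093 + 7800·31.90)/76230 = 3.452 mg/L.

3.45 mg/L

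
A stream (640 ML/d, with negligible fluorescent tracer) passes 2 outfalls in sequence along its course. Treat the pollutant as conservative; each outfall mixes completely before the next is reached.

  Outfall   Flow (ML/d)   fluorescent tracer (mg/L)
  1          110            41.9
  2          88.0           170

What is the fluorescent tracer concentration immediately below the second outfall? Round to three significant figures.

23.4 mg/L

After outfall 1: Q = 640.0 + 110.0 = 750.0 ML/d; C = (640.0·0 + 110.0·41.90)/750.0 = 6.145 mg/L.
After outfall 2: Q = 750.0 + 88.00 = 838.0 ML/d; C = (750.0·6.145 + 88.00·170.0)/838.0 = 23.35 mg/L.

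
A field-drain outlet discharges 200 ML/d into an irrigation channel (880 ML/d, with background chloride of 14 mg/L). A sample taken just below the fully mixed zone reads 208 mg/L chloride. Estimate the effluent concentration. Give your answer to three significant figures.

Mass balance: 880.0·14.00 + 200.0·Cₑ = 1080·208.0
→ Cₑ = (1080·208.0 − 880.0·14.00) / 200.0 = 1062 mg/L.

1060 mg/L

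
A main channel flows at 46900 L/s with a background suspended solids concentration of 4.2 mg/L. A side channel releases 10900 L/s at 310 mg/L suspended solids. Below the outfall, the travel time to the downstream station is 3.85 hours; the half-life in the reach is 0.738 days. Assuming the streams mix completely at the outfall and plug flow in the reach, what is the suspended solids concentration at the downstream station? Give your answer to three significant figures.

53.2 mg/L

Flow-weighted average: C = (46900·4.200 + 10900·310.0) / 57800 = 3576000/57800 = 61.87 mg/L.
Half-life 0.738 d → k = ln 2 / 0.738 = 0.9392 d⁻¹.
After decay, C = 61.87 × e^(−kt) = 61.87 × 0.8601 = 53.21 mg/L.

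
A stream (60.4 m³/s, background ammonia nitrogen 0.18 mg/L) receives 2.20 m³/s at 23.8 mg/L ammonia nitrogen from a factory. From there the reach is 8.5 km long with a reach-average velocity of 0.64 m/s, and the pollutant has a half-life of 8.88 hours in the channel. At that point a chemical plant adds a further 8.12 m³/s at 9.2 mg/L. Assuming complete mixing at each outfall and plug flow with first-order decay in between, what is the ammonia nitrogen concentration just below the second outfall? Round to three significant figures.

1.73 mg/L

Mixed concentration C = ΣQC/ΣQ = (60.40·0.1800 + 2.200·23.80) / 62.60 = 63.23/62.60 = 1.010 mg/L; combined flow 62.60 m³/s.
Travel time t = 8.5·1000 / 0.64 = 13280 s = 3.689 h.
Half-life 8.88 h → k = ln 2 / 8.88 = 0.07806 h⁻¹ = 1.873 d⁻¹.
After decay, C = 1.010 × e^(−kt) = 1.010 × 0.7498 = 0.7574 mg/L.
Second outfall: C = (62.60·0.7574 + 8.120·9.200)/70.72 = 1.727 mg/L.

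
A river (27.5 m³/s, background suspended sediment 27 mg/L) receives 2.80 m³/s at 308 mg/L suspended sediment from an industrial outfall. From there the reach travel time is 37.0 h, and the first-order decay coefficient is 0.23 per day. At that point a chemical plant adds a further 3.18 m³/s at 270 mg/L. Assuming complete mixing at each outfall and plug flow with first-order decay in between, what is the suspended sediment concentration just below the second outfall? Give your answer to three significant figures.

Mixed concentration C = ΣQC/ΣQ = (27.50·27.00 + 2.800·308.0) / 30.30 = 1605/30.30 = 52.97 mg/L; combined flow 30.30 m³/s.
Applying C = C₀e^(−kt): 52.97 × 0.7015 = 37.15 mg/L.
At the second outfall, C = (30.30·37.15 + 3.180·270.0) / (30.30 + 3.180) = 59.27 mg/L.

59.3 mg/L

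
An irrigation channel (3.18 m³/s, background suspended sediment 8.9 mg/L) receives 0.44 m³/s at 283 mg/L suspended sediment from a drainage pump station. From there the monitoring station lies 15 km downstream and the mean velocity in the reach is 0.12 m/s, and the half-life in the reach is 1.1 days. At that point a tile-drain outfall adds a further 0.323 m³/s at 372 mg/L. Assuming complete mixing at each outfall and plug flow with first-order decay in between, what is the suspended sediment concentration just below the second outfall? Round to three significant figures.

Mass balance: C = (3.180·8.900 + 0.4400·283.0) / 3.620 = 152.8/3.620 = 42.22 mg/L; combined flow 3.620 m³/s.
Travel time t = 15·1000 / 0.12 = 125000 s = 34.72 h.
Half-life 1.1 d → k = ln 2 / 1.1 = 0.6301 d⁻¹.
Applying C = C₀e^(−kt): 42.22 × 0.4019 = 16.96 mg/L.
Second outfall: C = (3.620·16.96 + 0.3230·372.0)/3.943 = 46.05 mg/L.

46.0 mg/L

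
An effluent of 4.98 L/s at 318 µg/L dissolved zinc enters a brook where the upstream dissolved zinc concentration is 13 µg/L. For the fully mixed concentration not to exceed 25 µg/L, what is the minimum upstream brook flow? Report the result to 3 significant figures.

122 L/s

Set C_mix = 25: (Q·13.00 + 4.980·318.0) / (Q + 4.980) = 25
→ Q = 4.980·(318.0 − 25)/(25 − 13.00) = 121.6 L/s.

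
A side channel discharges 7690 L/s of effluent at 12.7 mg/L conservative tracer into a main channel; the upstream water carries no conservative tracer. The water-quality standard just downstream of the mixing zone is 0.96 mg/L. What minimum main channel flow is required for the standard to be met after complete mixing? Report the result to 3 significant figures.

Set C_mix = 0.96: (Q·0 + 7690·12.70) / (Q + 7690) = 0.96
→ Q = 7690·(12.70 − 0.96)/(0.96 − 0) = 94040 L/s.

94000 L/s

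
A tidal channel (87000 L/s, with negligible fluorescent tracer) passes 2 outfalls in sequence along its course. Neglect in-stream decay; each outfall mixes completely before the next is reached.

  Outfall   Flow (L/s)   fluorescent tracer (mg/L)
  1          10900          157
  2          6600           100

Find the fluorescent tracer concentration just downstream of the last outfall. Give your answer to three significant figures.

22.7 mg/L

Outfall 1: combined Q = 97900 L/s; C = (87000·0 + 10900·157.0)/97900 = 17.48 mg/L.
Outfall 2: combined Q = 104500 L/s; C = (97900·17.48 + 6600·100.0)/104500 = 22.69 mg/L.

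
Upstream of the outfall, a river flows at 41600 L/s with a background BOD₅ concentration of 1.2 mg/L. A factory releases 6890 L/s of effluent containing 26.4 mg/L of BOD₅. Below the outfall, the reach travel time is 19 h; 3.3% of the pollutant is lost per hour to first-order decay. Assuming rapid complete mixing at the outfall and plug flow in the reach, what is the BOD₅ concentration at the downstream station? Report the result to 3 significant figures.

After mixing, C = (41600·1.200 + 6890·26.40) / 48490 = 231800/48490 = 4.781 mg/L.
3.3%/h lost → k = −ln(1 − 0.033) = 0.03356 h⁻¹.
First-order decay: C = 4.781·exp(−k·t) = 4.781·0.5286 = 2.527 mg/L.

2.53 mg/L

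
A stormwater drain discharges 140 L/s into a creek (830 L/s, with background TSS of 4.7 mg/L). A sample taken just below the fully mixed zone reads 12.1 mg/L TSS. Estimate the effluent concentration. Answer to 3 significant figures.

56.0 mg/L

Mass balance: 830.0·4.700 + 140.0·Cₑ = 970.0·12.10
→ Cₑ = (970.0·12.10 − 830.0·4.700) / 140.0 = 55.97 mg/L.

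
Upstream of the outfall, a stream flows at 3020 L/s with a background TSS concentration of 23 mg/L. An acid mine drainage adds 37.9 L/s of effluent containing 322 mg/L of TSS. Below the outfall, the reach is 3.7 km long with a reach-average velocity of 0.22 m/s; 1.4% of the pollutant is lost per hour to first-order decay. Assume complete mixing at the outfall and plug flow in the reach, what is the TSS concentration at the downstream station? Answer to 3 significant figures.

25.0 mg/L

Mixed concentration C = ΣQC/ΣQ = (3020·23.00 + 37.90·322.0) / 3058 = 81660/3058 = 26.71 mg/L.
Travel time t = 3.7·1000 / 0.22 = 16820 s = 4.672 h.
1.4%/h lost → k = −ln(1 − 0.014) = 0.01410 h⁻¹.
Applying C = C₀e^(−kt): 26.71 × 0.9363 = 25.00 mg/L.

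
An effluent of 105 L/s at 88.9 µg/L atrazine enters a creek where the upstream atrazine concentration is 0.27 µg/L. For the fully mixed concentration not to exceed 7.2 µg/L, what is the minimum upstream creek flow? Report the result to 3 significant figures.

1240 L/s

Set C_mix = 7.2: (Q·0.2700 + 105.0·88.90) / (Q + 105.0) = 7.2
→ Q = 105.0·(88.90 − 7.2)/(7.2 − 0.2700) = 1238 L/s.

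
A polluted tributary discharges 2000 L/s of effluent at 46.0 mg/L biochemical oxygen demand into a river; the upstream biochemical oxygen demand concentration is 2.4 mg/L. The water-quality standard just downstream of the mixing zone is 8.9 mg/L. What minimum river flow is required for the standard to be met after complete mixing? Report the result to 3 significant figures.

11400 L/s

Set C_mix = 8.9: (Q·2.400 + 2000·46.00) / (Q + 2000) = 8.9
→ Q = 2000·(46.00 − 8.9)/(8.9 − 2.400) = 11420 L/s.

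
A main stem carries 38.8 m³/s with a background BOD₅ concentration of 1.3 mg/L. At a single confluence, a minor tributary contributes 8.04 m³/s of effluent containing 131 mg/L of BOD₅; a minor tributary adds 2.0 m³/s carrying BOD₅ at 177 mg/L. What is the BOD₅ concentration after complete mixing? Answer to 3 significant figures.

Mixed concentration C = ΣQC/ΣQ = (38.80·1.300 + 8.040·131.0 + 2.000·177.0) / 48.84 = 1458/48.84 = 29.85 mg/L.

29.8 mg/L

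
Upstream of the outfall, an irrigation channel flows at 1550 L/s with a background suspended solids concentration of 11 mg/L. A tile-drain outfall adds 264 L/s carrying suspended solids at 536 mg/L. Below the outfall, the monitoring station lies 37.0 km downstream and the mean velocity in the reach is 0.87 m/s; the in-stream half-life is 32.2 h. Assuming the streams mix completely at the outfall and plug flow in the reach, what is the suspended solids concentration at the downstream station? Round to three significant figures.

Mass balance: C = (1550·11.00 + 264.0·536.0) / 1814 = 158600/1814 = 87.41 mg/L.
Travel time t = 37.0·1000 / 0.87 = 42530 s = 11.81 h.
Half-life 32.2 h → k = ln 2 / 32.2 = 0.02153 h⁻¹ = 0.5166 d⁻¹.
Applying C = C₀e^(−kt): 87.41 × 0.7755 = 67.78 mg/L.

67.8 mg/L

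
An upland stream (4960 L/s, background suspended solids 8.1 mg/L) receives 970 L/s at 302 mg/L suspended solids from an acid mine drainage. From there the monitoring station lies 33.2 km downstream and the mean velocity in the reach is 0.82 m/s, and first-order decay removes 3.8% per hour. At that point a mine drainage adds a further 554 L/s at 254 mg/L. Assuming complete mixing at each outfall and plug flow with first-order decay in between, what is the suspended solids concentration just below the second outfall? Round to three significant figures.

Mixed concentration C = ΣQC/ΣQ = (4960·8.100 + 970.0·302.0) / 5930 = 333100/5930 = 56.17 mg/L; combined flow 5930 L/s.
Travel time t = 33.2·1000 / 0.82 = 40490 s = 11.25 h.
3.8%/h lost → k = −ln(1 − 0.038) = 0.03874 h⁻¹.
First-order decay: C = 56.17·exp(−k·t) = 56.17·0.6468 = 36.33 mg/L.
Second outfall: C = (5930·36.33 + 554.0·254.0)/6484 = 54.93 mg/L.

54.9 mg/L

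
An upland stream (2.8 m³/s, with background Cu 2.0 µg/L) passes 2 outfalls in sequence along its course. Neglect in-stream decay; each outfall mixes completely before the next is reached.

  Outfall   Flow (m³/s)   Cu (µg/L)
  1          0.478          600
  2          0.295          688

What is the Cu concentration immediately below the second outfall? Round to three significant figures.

139 µg/L

Below outfall 1: Q → 3.278 m³/s, C = (2.800·2.000 + 0.4780·600.0)/3.278 = 89.20 µg/L.
Below outfall 2: Q → 3.573 m³/s, C = (3.278·89.20 + 0.2950·688.0)/3.573 = 138.6 µg/L.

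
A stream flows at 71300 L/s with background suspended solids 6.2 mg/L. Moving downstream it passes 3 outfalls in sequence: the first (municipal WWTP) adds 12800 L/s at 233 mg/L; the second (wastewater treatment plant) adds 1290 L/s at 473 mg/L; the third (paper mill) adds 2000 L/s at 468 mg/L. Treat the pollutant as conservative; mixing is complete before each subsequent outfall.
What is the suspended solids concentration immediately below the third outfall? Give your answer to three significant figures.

56.9 mg/L

Below outfall 1: Q → 84100 L/s, C = (71300·6.200 + 12800·233.0)/84100 = 40.72 mg/L.
Below outfall 2: Q → 85390 L/s, C = (84100·40.72 + 1290·473.0)/85390 = 47.25 mg/L.
Below outfall 3: Q → 87390 L/s, C = (85390·47.25 + 2000·468.0)/87390 = 56.88 mg/L.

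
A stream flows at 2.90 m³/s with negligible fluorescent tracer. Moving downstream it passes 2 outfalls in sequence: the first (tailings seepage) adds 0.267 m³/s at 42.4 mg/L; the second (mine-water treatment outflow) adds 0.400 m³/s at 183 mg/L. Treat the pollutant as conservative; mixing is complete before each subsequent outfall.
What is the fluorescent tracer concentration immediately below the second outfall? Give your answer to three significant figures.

Below outfall 1: Q → 3.167 m³/s, C = (2.900·0 + 0.2670·42.40)/3.167 = 3.575 mg/L.
Below outfall 2: Q → 3.567 m³/s, C = (3.167·3.575 + 0.4000·183.0)/3.567 = 23.70 mg/L.

23.7 mg/L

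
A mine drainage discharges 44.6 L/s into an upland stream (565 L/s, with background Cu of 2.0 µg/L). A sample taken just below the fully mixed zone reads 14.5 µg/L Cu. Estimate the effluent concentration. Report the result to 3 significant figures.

Mass balance: 565.0·2.000 + 44.60·Cₑ = 609.6·14.50
→ Cₑ = (609.6·14.50 − 565.0·2.000) / 44.60 = 172.9 µg/L.

173 µg/L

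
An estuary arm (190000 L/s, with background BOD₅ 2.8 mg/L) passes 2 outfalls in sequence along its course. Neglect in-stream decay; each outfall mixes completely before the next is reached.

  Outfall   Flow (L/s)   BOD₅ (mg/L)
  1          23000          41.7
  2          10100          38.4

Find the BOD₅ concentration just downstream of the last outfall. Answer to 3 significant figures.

8.42 mg/L

After outfall 1: Q = 190000 + 23000 = 213000 L/s; C = (190000·2.800 + 23000·41.70)/213000 = 7.000 mg/L.
After outfall 2: Q = 213000 + 10100 = 223100 L/s; C = (213000·7.000 + 10100·38.40)/223100 = 8.422 mg/L.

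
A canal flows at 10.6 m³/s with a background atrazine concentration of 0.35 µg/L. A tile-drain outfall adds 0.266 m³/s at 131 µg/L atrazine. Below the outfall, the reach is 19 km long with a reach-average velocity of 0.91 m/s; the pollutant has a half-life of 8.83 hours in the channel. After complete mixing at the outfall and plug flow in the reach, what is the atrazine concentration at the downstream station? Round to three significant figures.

Mass balance: C = (10.60·0.3500 + 0.2660·131.0) / 10.87 = 38.56/10.87 = 3.548 µg/L.
Travel time t = 19·1000 / 0.91 = 20880 s = 5.800 h.
Half-life 8.83 h → k = ln 2 / 8.83 = 0.07850 h⁻¹ = 1.884 d⁻¹.
After decay, C = 3.548 × e^(−kt) = 3.548 × 0.6343 = 2.251 µg/L.

2.25 µg/L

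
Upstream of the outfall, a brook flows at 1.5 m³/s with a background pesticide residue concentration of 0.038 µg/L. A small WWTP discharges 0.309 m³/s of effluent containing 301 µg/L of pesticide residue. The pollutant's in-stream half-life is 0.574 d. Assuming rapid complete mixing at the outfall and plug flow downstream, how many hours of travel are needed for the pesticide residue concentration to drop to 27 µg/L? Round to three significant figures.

Mixed concentration C = ΣQC/ΣQ = (1.500·0.03800 + 0.3090·301.0) / 1.809 = 93.07/1.809 = 51.45 µg/L.
Half-life 0.574 d → k = ln 2 / 0.574 = 1.208 d⁻¹.
51.45·exp(−k·t) = 27 → t = ln(51.45/27)/k = 46130 s = 12.81 h.

12.8 h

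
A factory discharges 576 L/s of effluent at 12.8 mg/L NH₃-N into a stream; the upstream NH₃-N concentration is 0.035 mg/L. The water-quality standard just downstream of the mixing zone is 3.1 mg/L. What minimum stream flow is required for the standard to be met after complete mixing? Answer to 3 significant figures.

Set C_mix = 3.1: (Q·0.03500 + 576.0·12.80) / (Q + 576.0) = 3.1
→ Q = 576.0·(12.80 − 3.1)/(3.1 − 0.03500) = 1823 L/s.

1820 L/s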